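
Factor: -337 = - 337^1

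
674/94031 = 674/94031  =  0.01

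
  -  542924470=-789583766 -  - 246659296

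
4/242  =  2/121 = 0.02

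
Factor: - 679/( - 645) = 3^(  -  1)*5^ ( - 1)*7^1*43^ ( - 1)*97^1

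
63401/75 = 845 + 26/75=845.35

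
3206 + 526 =3732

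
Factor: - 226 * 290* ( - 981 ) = 64294740  =  2^2*3^2 * 5^1*29^1*109^1*113^1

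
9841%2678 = 1807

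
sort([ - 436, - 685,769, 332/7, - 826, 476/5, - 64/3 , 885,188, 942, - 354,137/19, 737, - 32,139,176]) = [ - 826, - 685, - 436, - 354, - 32,-64/3,137/19,  332/7,476/5 , 139, 176, 188, 737, 769 , 885,942 ]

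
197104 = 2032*97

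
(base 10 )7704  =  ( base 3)101120100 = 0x1e18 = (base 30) 8go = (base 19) 1269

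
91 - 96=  - 5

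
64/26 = 2 +6/13 = 2.46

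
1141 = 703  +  438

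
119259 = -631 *( -189 )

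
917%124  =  49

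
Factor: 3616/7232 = 2^( - 1)   =  1/2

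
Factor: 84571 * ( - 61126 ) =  - 2^1 * 13^1 * 23^1*2351^1*3677^1 = - 5169486946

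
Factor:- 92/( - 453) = 2^2*3^( - 1)*23^1*151^(-1)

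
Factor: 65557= 65557^1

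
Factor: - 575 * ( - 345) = 3^1 * 5^3*23^2 = 198375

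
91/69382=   91/69382 =0.00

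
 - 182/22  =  -9  +  8/11 = -8.27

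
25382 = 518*49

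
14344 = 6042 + 8302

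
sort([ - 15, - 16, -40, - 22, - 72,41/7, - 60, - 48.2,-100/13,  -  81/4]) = [ - 72,  -  60,  -  48.2, -40, - 22, - 81/4, - 16 , - 15, - 100/13, 41/7 ] 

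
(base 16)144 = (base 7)642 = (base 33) 9r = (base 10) 324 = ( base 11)275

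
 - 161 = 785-946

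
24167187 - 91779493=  - 67612306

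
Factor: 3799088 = 2^4 * 19^1*12497^1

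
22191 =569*39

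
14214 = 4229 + 9985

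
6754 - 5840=914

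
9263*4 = 37052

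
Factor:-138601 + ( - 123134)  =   - 3^1*5^1*17449^1  =  - 261735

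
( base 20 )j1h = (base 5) 221022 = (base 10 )7637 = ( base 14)2AD7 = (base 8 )16725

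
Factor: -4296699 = -3^3 * 11^1*17^1 * 23^1*37^1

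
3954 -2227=1727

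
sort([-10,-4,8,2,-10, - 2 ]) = [ - 10, - 10,-4,  -  2,2,8]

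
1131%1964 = 1131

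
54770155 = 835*65593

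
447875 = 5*89575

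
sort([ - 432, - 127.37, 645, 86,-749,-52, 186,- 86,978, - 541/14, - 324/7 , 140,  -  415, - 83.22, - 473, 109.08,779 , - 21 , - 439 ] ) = [ - 749, - 473,  -  439, - 432 , - 415, - 127.37,  -  86  , - 83.22,-52, - 324/7, - 541/14, -21, 86,109.08,140, 186,645, 779, 978 ] 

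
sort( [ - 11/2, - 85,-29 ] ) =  [ - 85, -29, -11/2 ]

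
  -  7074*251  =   - 1775574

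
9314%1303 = 193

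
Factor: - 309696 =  - 2^6*3^1 * 1613^1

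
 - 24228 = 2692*( -9)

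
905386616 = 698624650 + 206761966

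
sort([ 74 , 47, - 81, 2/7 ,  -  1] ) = [- 81,-1, 2/7,47, 74 ] 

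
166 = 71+95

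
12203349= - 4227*( - 2887 ) 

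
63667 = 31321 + 32346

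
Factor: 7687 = 7687^1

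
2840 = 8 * 355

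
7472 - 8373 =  - 901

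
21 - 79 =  - 58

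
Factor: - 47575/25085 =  - 5^1*11^1*29^( - 1)=- 55/29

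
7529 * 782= 5887678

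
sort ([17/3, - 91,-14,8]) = [-91, -14,17/3,8]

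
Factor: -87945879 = -3^1*7^1*17^2 * 43^1*337^1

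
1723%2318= 1723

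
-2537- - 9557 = 7020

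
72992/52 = 1403 +9/13  =  1403.69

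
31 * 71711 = 2223041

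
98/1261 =98/1261 = 0.08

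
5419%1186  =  675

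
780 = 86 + 694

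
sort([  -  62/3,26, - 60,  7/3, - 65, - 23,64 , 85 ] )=[ - 65,-60, - 23,  -  62/3,7/3,  26,64,85] 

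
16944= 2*8472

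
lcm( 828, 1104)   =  3312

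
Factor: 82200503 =7^1*11^2*107^1*907^1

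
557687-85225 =472462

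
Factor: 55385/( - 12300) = - 2^( -2)*3^ (-1)*5^(-1)*11^1*19^1*41^( - 1)*53^1 = -11077/2460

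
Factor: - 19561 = - 31^1*631^1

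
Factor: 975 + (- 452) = 523 = 523^1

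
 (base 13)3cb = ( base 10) 674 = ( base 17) 25B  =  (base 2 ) 1010100010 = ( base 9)828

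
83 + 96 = 179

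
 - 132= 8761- 8893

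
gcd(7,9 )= 1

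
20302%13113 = 7189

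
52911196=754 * 70174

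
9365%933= 35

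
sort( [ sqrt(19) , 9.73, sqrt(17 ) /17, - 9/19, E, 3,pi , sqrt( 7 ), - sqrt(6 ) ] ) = [-sqrt( 6), - 9/19,sqrt(17 ) /17,  sqrt( 7 ), E,3, pi,sqrt ( 19 ), 9.73 ]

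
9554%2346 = 170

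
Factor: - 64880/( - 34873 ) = 80/43 =2^4 * 5^1*43^( - 1 )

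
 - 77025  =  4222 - 81247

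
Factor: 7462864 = 2^4*17^1 * 27437^1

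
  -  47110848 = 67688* ( - 696 )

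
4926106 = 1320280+3605826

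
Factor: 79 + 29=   108 = 2^2*3^3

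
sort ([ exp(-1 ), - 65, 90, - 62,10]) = [- 65, - 62,  exp( - 1), 10, 90]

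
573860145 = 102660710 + 471199435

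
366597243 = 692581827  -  325984584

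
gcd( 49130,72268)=2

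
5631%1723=462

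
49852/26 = 1917+ 5/13 = 1917.38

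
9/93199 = 9/93199 = 0.00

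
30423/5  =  30423/5  =  6084.60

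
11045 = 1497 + 9548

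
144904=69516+75388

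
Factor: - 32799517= - 61^1*109^1*4933^1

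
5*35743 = 178715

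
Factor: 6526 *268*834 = 2^4*3^1*13^1*67^1*139^1*251^1 = 1458639312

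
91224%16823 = 7109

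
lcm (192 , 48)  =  192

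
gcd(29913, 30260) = 1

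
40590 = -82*(-495 )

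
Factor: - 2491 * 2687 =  - 6693317=-47^1*53^1*2687^1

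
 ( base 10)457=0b111001001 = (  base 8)711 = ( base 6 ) 2041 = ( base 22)KH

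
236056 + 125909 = 361965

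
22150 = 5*4430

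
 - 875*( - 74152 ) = 64883000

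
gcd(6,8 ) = 2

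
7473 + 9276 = 16749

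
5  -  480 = -475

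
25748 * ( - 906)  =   - 23327688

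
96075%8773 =8345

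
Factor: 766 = 2^1*383^1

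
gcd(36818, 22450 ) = 898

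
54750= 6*9125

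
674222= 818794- 144572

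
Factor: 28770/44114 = 3^1*5^1*23^( - 1 ) = 15/23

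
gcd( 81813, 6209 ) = 1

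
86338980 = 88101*980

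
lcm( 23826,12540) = 238260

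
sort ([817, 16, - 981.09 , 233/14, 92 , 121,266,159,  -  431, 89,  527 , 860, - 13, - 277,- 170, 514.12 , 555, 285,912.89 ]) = [-981.09, - 431, - 277,-170, - 13, 16,233/14, 89,  92,121,  159,266, 285, 514.12, 527,555, 817 , 860,912.89]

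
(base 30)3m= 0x70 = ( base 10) 112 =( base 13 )88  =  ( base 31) 3J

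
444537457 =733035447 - 288497990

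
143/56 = 143/56 =2.55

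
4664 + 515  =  5179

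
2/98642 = 1/49321 = 0.00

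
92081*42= 3867402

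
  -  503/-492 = 503/492  =  1.02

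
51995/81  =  51995/81 = 641.91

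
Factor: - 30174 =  - 2^1*3^1*47^1*107^1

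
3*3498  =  10494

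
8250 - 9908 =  - 1658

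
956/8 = 119 + 1/2 = 119.50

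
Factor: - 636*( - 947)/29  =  602292/29 = 2^2*3^1* 29^ ( - 1)*53^1*947^1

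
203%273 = 203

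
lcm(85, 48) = 4080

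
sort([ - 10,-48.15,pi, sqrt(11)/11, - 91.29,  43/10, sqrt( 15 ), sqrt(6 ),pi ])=[ - 91.29, - 48.15, - 10, sqrt(11 )/11, sqrt (6 ), pi, pi,sqrt( 15 ) , 43/10]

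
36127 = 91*397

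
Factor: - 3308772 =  - 2^2*3^1*103^1 * 2677^1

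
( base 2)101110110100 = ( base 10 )2996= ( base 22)644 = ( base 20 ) 79G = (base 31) 33K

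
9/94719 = 3/31573 = 0.00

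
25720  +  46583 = 72303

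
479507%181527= 116453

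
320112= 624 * 513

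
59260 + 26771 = 86031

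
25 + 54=79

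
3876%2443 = 1433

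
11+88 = 99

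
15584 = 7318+8266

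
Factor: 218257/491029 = 7^( - 2 )*11^(-1)*13^1*103^1*163^1 * 911^( - 1 ) 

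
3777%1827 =123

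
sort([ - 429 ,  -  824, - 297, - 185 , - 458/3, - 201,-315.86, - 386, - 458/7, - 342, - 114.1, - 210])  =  [ - 824, - 429, - 386, - 342, - 315.86, -297,-210, - 201, -185,-458/3 , - 114.1, - 458/7 ]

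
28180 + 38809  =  66989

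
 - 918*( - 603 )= 553554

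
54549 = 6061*9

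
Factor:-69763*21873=-1525926099 = -3^1*23^1*317^1*69763^1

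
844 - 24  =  820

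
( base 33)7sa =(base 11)647A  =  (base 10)8557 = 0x216D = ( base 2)10000101101101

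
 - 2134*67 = - 142978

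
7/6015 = 7/6015 = 0.00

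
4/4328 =1/1082 = 0.00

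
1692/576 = 47/16 = 2.94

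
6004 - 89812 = -83808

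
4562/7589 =4562/7589=0.60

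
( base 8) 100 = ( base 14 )48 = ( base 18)3a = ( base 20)34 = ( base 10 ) 64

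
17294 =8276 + 9018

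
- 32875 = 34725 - 67600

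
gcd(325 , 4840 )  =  5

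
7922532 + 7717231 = 15639763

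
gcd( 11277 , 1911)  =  21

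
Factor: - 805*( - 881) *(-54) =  - 38297070  =  - 2^1 * 3^3*5^1*7^1*23^1  *881^1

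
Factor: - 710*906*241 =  - 155025660 =- 2^2*3^1 *5^1*71^1 *151^1 * 241^1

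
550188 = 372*1479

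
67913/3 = 22637 + 2/3 = 22637.67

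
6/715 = 6/715 =0.01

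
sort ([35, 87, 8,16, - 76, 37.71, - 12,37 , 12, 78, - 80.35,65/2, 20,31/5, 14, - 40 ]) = [ -80.35, - 76, - 40,-12,31/5,8, 12,14, 16, 20,  65/2,35, 37,37.71, 78, 87] 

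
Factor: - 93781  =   - 191^1 *491^1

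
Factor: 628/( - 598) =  - 314/299 =- 2^1*13^( -1)*23^( - 1)*157^1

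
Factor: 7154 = 2^1*7^2*73^1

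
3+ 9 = 12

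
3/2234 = 3/2234  =  0.00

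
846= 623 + 223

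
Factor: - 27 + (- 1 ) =-28=-  2^2*7^1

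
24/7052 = 6/1763 =0.00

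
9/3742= 9/3742 = 0.00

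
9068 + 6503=15571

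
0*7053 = 0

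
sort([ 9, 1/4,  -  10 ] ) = [-10,1/4,9]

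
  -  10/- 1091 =10/1091 = 0.01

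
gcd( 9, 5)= 1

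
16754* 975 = 16335150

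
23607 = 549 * 43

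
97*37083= 3597051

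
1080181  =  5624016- 4543835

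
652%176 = 124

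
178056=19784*9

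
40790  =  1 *40790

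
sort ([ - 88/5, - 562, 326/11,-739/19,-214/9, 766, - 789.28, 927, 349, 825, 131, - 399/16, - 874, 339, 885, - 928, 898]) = [-928, - 874,  -  789.28 , - 562, - 739/19, - 399/16 , - 214/9 ,-88/5,326/11, 131, 339, 349,  766,825,  885,898, 927]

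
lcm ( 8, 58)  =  232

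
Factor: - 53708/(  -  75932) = 29/41  =  29^1*41^(-1 )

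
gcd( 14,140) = 14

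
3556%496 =84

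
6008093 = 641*9373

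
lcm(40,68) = 680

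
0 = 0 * 4127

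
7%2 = 1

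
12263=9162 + 3101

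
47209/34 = 1388 + 1/2 = 1388.50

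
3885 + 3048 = 6933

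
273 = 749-476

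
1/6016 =1/6016 = 0.00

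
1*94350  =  94350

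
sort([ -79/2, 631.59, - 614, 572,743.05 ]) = [ - 614, -79/2, 572, 631.59, 743.05 ]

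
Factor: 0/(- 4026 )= 0 = 0^1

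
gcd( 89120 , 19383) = 1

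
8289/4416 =2763/1472 = 1.88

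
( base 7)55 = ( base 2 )101000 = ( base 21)1j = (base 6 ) 104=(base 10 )40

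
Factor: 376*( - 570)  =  -2^4 * 3^1 * 5^1*19^1*47^1 = - 214320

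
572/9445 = 572/9445 =0.06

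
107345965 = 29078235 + 78267730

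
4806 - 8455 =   -  3649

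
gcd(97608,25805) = 1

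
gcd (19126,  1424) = 2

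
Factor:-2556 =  - 2^2*3^2 * 71^1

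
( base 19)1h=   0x24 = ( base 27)19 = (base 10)36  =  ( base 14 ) 28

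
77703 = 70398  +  7305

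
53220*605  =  32198100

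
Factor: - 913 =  - 11^1 * 83^1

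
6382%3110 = 162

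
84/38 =42/19 = 2.21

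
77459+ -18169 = 59290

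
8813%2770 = 503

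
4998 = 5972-974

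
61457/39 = 61457/39  =  1575.82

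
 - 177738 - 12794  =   - 190532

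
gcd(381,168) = 3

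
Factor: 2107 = 7^2*43^1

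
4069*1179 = 4797351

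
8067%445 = 57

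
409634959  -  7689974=401944985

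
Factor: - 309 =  - 3^1*103^1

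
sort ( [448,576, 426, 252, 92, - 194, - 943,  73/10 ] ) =[ - 943, - 194, 73/10, 92,252 , 426, 448,576]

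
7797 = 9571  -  1774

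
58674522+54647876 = 113322398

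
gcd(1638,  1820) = 182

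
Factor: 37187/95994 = 2^ (-1 )*3^(  -  2 ) * 41^1*907^1* 5333^ ( - 1 )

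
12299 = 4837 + 7462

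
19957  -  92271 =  - 72314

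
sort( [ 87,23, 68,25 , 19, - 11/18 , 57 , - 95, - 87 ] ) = [ - 95, - 87, - 11/18 , 19, 23,25,57, 68,87 ] 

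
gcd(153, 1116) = 9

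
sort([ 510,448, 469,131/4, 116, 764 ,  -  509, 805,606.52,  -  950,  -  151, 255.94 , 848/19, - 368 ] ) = [ - 950, - 509, - 368, - 151, 131/4 , 848/19, 116, 255.94, 448, 469 , 510,606.52,764, 805] 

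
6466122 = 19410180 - 12944058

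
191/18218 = 191/18218 = 0.01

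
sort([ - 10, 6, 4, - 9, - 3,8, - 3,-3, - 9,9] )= [  -  10, - 9,-9 , - 3, - 3,-3,4,6, 8,9 ]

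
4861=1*4861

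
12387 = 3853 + 8534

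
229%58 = 55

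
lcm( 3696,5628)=247632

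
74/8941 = 74/8941 = 0.01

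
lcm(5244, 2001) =152076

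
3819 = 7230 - 3411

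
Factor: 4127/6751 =43^( - 1 )*157^( - 1)*4127^1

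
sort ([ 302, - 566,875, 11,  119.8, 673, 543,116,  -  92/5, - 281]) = [ - 566,-281, - 92/5,11,116,119.8,302, 543, 673, 875]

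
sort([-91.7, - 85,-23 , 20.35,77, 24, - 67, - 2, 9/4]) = [-91.7,-85,-67, - 23,-2,9/4,20.35,24,77] 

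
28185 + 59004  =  87189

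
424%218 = 206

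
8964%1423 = 426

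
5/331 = 5/331 = 0.02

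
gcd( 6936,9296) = 8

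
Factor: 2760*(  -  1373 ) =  -3789480=-2^3*3^1*5^1*23^1*1373^1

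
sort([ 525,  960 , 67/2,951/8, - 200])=[- 200,67/2, 951/8, 525,960 ]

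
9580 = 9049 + 531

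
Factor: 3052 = 2^2*7^1 * 109^1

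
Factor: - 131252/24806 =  - 418/79 = - 2^1 * 11^1*19^1*79^( - 1 ) 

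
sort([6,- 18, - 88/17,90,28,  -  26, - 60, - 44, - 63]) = [ - 63, - 60 , - 44 ,  -  26, - 18, - 88/17,6,28 , 90 ]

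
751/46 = 751/46  =  16.33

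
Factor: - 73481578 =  - 2^1*5669^1*6481^1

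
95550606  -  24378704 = 71171902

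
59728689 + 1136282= 60864971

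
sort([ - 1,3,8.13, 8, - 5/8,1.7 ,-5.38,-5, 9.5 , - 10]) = [ - 10,-5.38,  -  5, - 1, - 5/8, 1.7, 3, 8 , 8.13,  9.5 ]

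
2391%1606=785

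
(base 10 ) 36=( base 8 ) 44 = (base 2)100100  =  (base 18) 20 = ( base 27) 19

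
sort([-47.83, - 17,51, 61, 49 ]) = [ - 47.83, -17,49, 51 , 61]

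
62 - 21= 41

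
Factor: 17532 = 2^2 *3^2*487^1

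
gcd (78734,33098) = 2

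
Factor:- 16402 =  - 2^1*59^1*139^1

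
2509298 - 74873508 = -72364210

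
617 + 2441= 3058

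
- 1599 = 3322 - 4921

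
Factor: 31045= 5^1*7^1*887^1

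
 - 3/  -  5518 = 3/5518 = 0.00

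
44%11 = 0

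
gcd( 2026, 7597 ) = 1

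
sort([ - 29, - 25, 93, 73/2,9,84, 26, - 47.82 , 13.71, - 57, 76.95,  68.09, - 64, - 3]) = [ - 64, - 57, - 47.82, - 29 , - 25,-3, 9  ,  13.71, 26, 73/2, 68.09,76.95,84 , 93] 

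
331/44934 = 331/44934 = 0.01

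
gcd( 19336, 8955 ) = 1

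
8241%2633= 342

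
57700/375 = 153+13/15 = 153.87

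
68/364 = 17/91 = 0.19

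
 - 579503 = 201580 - 781083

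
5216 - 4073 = 1143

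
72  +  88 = 160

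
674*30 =20220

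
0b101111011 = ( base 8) 573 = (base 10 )379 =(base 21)I1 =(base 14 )1D1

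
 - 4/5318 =-1 + 2657/2659  =  - 0.00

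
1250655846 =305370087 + 945285759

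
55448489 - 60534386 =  - 5085897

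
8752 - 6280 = 2472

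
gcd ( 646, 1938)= 646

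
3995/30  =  799/6 = 133.17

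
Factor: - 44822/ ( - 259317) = 2^1 * 3^( - 2 )* 73^1*307^1*28813^( - 1) 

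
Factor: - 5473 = - 13^1*421^1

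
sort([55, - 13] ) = [ - 13, 55]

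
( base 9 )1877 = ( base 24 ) 2C7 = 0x5a7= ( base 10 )1447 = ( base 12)A07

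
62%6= 2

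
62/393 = 62/393 = 0.16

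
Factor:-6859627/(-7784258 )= 2^( - 1)* 19^1*23^(-1)*197^(-1)*859^( - 1 )*361033^1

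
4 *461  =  1844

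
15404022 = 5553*2774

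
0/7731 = 0 = 0.00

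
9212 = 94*98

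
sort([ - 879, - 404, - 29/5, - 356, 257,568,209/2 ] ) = [ - 879, - 404, - 356, - 29/5,209/2,257,568]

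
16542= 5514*3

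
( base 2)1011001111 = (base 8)1317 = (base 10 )719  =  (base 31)N6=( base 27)qh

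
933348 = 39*23932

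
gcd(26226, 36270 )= 558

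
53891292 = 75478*714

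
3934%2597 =1337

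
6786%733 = 189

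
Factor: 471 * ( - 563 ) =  - 265173 = - 3^1*157^1*563^1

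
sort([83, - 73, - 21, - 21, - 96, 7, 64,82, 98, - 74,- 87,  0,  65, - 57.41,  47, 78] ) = [-96, - 87,-74,- 73, - 57.41, - 21,-21,0,7, 47,  64,  65, 78 , 82,83,98]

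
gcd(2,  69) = 1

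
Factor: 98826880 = 2^7*5^1*154417^1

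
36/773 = 36/773 = 0.05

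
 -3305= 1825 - 5130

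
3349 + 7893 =11242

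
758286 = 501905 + 256381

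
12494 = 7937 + 4557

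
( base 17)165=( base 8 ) 614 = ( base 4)12030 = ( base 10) 396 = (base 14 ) 204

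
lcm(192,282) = 9024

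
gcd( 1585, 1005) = 5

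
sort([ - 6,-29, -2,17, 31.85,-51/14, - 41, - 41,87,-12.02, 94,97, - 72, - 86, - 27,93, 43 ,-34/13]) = [ - 86, - 72, - 41,-41, - 29, - 27, - 12.02, - 6, - 51/14, - 34/13 ,  -  2, 17, 31.85, 43, 87, 93, 94, 97 ] 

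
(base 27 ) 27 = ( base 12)51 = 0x3d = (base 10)61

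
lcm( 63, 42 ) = 126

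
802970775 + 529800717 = 1332771492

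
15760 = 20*788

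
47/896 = 47/896=0.05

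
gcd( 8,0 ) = 8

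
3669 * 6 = 22014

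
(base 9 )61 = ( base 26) 23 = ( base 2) 110111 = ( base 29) 1q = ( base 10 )55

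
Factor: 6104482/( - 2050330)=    - 3052241/1025165= - 5^ ( - 1 )*37^1*82493^1*205033^( - 1 )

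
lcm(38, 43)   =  1634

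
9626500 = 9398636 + 227864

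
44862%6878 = 3594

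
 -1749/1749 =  - 1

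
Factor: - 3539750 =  - 2^1  *5^3* 14159^1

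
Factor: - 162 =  - 2^1 * 3^4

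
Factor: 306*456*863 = 120419568 = 2^4*3^3 * 17^1 *19^1*863^1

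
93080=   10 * 9308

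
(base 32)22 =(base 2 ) 1000010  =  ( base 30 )26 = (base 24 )2I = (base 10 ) 66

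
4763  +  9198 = 13961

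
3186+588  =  3774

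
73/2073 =73/2073 = 0.04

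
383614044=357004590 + 26609454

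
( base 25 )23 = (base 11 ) 49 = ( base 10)53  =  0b110101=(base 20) 2d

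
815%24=23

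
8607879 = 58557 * 147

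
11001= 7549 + 3452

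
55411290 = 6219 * 8910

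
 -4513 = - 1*4513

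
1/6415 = 1/6415 = 0.00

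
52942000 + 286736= 53228736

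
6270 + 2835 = 9105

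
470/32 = 235/16 = 14.69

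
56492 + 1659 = 58151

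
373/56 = 373/56= 6.66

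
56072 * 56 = 3140032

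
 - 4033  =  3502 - 7535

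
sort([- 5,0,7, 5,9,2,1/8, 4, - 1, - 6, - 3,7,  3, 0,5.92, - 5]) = [  -  6, - 5, - 5, - 3,- 1, 0 , 0, 1/8, 2, 3, 4,5 , 5.92, 7, 7,9] 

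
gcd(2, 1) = 1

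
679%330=19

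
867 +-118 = 749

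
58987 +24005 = 82992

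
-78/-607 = 78/607 = 0.13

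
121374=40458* 3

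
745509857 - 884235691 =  - 138725834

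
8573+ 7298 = 15871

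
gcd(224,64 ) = 32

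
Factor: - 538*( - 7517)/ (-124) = -2^(- 1)*31^(-1) * 269^1  *  7517^1 = - 2022073/62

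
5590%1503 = 1081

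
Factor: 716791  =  59^1*12149^1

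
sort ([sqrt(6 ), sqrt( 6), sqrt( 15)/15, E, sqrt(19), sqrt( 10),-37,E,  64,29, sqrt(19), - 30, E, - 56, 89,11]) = [- 56, - 37, - 30, sqrt( 15 )/15, sqrt( 6 ),sqrt( 6 ), E,E,E,sqrt(10),sqrt(19),sqrt(19), 11 , 29, 64, 89 ] 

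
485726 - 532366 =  - 46640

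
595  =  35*17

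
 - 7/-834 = 7/834 =0.01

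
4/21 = 4/21 = 0.19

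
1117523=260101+857422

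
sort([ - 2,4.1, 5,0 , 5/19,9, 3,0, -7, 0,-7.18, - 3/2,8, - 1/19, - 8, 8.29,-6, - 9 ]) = [ - 9, - 8,  -  7.18, - 7,  -  6, - 2, - 3/2, - 1/19, 0, 0, 0, 5/19, 3,4.1, 5,8,8.29, 9 ] 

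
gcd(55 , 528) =11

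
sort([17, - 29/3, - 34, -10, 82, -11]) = [-34, - 11, - 10,-29/3,17, 82 ]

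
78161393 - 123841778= - 45680385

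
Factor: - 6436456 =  - 2^3*13^1*199^1*311^1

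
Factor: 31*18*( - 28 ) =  - 2^3*3^2 * 7^1*31^1 = - 15624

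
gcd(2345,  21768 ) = 1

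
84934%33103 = 18728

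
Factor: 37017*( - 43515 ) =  - 1610794755 = - 3^6 * 5^1*457^1*967^1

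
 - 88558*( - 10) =885580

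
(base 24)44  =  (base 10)100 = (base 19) 55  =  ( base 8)144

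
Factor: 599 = 599^1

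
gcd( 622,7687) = 1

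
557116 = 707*788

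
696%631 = 65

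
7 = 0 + 7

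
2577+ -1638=939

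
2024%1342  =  682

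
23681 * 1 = 23681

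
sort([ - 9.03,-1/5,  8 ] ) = [-9.03,-1/5, 8] 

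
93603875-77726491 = 15877384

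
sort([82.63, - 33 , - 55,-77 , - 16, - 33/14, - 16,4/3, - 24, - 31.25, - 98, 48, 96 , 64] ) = [  -  98, -77, - 55, - 33,- 31.25, - 24, - 16 , - 16, - 33/14,  4/3,48, 64, 82.63,96 ]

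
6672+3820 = 10492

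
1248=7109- 5861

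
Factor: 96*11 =1056= 2^5*3^1*11^1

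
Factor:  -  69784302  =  -2^1*3^1* 7^1*19^1*157^1*557^1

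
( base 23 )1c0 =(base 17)2d6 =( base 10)805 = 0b1100100101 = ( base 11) 672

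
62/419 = 62/419 = 0.15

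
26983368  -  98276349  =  -71292981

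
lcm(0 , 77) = 0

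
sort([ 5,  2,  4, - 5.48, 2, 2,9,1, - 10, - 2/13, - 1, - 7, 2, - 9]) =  [ -10, - 9, - 7, - 5.48, - 1, - 2/13, 1, 2, 2,  2, 2, 4,  5, 9 ]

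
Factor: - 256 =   -  2^8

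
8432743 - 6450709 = 1982034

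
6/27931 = 6/27931 = 0.00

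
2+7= 9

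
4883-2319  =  2564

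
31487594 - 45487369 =  -  13999775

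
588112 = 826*712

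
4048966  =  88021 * 46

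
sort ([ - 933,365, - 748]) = [ - 933,- 748 , 365] 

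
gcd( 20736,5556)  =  12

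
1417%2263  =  1417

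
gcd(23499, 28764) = 9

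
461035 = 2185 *211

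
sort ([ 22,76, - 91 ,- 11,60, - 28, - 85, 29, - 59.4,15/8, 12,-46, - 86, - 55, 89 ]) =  [ - 91, - 86, - 85,-59.4,-55, - 46, -28, - 11, 15/8, 12, 22, 29,60, 76,  89]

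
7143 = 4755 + 2388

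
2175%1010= 155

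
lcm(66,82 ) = 2706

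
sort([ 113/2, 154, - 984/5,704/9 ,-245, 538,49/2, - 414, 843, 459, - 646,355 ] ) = [ - 646, - 414, - 245, - 984/5,49/2, 113/2,704/9,  154, 355,  459, 538, 843 ] 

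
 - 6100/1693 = -6100/1693=-  3.60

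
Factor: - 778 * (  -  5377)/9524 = 2091653/4762 = 2^( - 1)*19^1*283^1*389^1*2381^ ( - 1) 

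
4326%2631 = 1695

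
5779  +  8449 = 14228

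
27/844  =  27/844= 0.03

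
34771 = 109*319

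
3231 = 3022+209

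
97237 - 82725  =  14512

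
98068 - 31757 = 66311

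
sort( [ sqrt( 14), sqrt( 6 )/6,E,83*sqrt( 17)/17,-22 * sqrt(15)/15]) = [ - 22*sqrt(15)/15, sqrt ( 6)/6, E,sqrt(14 ),83 * sqrt(17 )/17 ] 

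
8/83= 8/83=0.10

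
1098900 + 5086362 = 6185262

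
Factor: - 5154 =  - 2^1 * 3^1*859^1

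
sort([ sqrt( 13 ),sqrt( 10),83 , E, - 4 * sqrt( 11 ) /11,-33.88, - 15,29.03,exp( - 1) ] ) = [ - 33.88,  -  15, - 4*sqrt ( 11) /11,  exp ( - 1),E, sqrt(10 ) , sqrt(13 ), 29.03, 83 ]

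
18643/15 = 1242 + 13/15 = 1242.87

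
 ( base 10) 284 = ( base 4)10130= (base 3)101112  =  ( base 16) 11C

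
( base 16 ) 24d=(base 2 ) 1001001101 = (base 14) 301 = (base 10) 589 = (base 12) 411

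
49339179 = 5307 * 9297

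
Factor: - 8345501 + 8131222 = - 214279 = - 13^1 * 53^1*311^1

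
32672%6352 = 912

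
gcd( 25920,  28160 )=320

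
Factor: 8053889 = 8053889^1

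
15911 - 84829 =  - 68918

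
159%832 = 159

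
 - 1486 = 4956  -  6442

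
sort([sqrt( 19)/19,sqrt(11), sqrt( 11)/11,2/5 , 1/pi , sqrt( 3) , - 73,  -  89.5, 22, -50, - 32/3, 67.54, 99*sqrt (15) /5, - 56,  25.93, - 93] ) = [ - 93,-89.5 , - 73,- 56, - 50, - 32/3, sqrt(19) /19,sqrt( 11) /11,1/pi,2/5, sqrt(3), sqrt ( 11 ),22, 25.93, 67.54, 99*sqrt( 15)/5]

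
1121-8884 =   -  7763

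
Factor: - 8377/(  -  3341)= 13^( - 1 )*257^( - 1)*8377^1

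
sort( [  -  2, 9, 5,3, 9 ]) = [ - 2, 3,  5, 9, 9]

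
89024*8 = 712192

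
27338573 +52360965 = 79699538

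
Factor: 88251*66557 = 5873721807  =  3^1 * 19^1  *23^1* 31^1*113^1 *1279^1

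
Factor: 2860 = 2^2*5^1*11^1 * 13^1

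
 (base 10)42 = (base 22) 1k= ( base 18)26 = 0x2A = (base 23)1j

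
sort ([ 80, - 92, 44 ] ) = [- 92,44, 80 ]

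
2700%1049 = 602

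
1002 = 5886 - 4884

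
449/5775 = 449/5775  =  0.08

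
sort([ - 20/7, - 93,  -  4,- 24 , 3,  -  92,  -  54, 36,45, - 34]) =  [ - 93, - 92, - 54,  -  34,  -  24,-4, - 20/7, 3, 36,45]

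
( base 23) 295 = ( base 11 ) A55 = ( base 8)2366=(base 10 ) 1270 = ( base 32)17m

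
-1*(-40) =40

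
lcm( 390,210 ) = 2730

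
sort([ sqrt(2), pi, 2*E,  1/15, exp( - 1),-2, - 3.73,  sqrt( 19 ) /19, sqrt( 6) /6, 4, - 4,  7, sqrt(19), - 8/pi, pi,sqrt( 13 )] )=[ - 4 , -3.73, -8/pi, - 2 , 1/15 , sqrt(19) /19,  exp( - 1),  sqrt( 6)/6,sqrt( 2), pi,pi,sqrt(13 ), 4 , sqrt ( 19 ) , 2*E, 7 ]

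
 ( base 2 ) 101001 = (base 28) 1d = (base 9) 45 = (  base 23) 1I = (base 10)41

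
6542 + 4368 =10910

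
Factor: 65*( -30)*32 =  - 62400 = -2^6*3^1*5^2 * 13^1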